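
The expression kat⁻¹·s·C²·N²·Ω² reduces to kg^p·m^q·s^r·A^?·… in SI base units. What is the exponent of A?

kat = mol/s = s⁻¹·mol (catalytic activity).
So kat⁻¹ = s·mol⁻¹.
C = A·s = s·A (charge = current × time).
So C² = s²·A².
N = kg·m/s² = kg·m·s⁻² (force = mass × acceleration).
So N² = kg²·m²·s⁻⁴.
Ω = V/A (resistance = voltage per current),
    = kg·m²·s⁻³·A⁻².
So Ω² = kg²·m⁴·s⁻⁶·A⁻⁴.
Combining: kat⁻¹·s·C²·N²·Ω² = (s·mol⁻¹) · s · (s²·A²) · (kg²·m²·s⁻⁴) · (kg²·m⁴·s⁻⁶·A⁻⁴) = kg⁴·m⁶·s⁻⁶·A⁻²·mol⁻¹.
The exponent of A is -2.

-2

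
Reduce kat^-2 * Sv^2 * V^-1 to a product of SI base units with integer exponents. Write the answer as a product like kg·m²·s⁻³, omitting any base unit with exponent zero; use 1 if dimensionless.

kat = mol/s = s⁻¹·mol (catalytic activity).
So kat⁻² = s²·mol⁻².
Sv = J/kg (equivalent dose = energy per mass),
    = m²·s⁻².
So Sv² = m⁴·s⁻⁴.
V = W/A (potential = power per current),
    = kg·m²·s⁻³·A⁻¹.
So V⁻¹ = kg⁻¹·m⁻²·s³·A.
Combining: kat⁻²·Sv²·V⁻¹ = (s²·mol⁻²) · (m⁴·s⁻⁴) · (kg⁻¹·m⁻²·s³·A) = kg⁻¹·m²·s·A·mol⁻².

kg⁻¹·m²·s·A·mol⁻²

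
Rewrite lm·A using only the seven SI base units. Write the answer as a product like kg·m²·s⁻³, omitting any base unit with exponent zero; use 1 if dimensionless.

A·cd

lm = cd.
Combining: lm·A = cd · A = A·cd.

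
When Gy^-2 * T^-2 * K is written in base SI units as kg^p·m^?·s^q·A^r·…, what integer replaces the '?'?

Gy = m²·s⁻².
So Gy⁻² = m⁻⁴·s⁴.
T = kg·s⁻²·A⁻¹.
So T⁻² = kg⁻²·s⁴·A².
Combining: Gy⁻²·T⁻²·K = (m⁻⁴·s⁴) · (kg⁻²·s⁴·A²) · K = kg⁻²·m⁻⁴·s⁸·A²·K.
The exponent of m is -4.

-4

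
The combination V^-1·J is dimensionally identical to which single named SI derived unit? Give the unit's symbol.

C

V = kg·m²·s⁻³·A⁻¹.
So V⁻¹ = kg⁻¹·m⁻²·s³·A.
J = kg·m²·s⁻².
Combining: V⁻¹·J = (kg⁻¹·m⁻²·s³·A) · (kg·m²·s⁻²) = s·A.
s·A is the base-SI form of the coulomb.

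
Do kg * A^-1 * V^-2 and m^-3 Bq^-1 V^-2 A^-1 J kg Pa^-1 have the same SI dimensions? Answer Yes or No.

No

Left side:
  V = kg·m²·s⁻³·A⁻¹.
  So V⁻² = kg⁻²·m⁻⁴·s⁶·A².
  Combining: kg·A⁻¹·V⁻² = kg · A⁻¹ · (kg⁻²·m⁻⁴·s⁶·A²) = kg⁻¹·m⁻⁴·s⁶·A.
Right side:
  Bq = 1/s = s⁻¹ (activity is decays per second).
  So Bq⁻¹ = s.
  V = W/A (potential = power per current),
      = kg·m²·s⁻³·A⁻¹.
  So V⁻² = kg⁻²·m⁻⁴·s⁶·A².
  J = N·m (work = force × distance),
      = kg·m²·s⁻².
  Pa = N/m² (pressure = force per area),
      = kg·m⁻¹·s⁻².
  So Pa⁻¹ = kg⁻¹·m·s².
  Combining: m⁻³·Bq⁻¹·V⁻²·A⁻¹·J·kg·Pa⁻¹ = m⁻³ · s · (kg⁻²·m⁻⁴·s⁶·A²) · A⁻¹ · (kg·m²·s⁻²) · kg · (kg⁻¹·m·s²) = kg⁻¹·m⁻⁴·s⁷·A.
Left is kg⁻¹·m⁻⁴·s⁶·A; right is kg⁻¹·m⁻⁴·s⁷·A — different.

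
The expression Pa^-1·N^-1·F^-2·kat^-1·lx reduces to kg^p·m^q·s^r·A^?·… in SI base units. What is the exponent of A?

Pa = N/m² (pressure = force per area),
    = kg·m⁻¹·s⁻².
So Pa⁻¹ = kg⁻¹·m·s².
N = kg·m/s² = kg·m·s⁻² (force = mass × acceleration).
So N⁻¹ = kg⁻¹·m⁻¹·s².
F = C/V (capacitance = charge per voltage),
    = A·s/(kg·m²·s⁻³·A⁻¹) (substituting C and V),
    = kg⁻¹·m⁻²·s⁴·A².
So F⁻² = kg²·m⁴·s⁻⁸·A⁻⁴.
kat = mol/s = s⁻¹·mol (catalytic activity).
So kat⁻¹ = s·mol⁻¹.
lx = lm/m² (illuminance = luminous flux per area),
    = m⁻²·cd.
Combining: Pa⁻¹·N⁻¹·F⁻²·kat⁻¹·lx = (kg⁻¹·m·s²) · (kg⁻¹·m⁻¹·s²) · (kg²·m⁴·s⁻⁸·A⁻⁴) · (s·mol⁻¹) · (m⁻²·cd) = m²·s⁻³·A⁻⁴·mol⁻¹·cd.
The exponent of A is -4.

-4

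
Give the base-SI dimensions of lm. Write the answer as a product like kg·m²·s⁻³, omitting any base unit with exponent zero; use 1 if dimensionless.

cd

lm = cd.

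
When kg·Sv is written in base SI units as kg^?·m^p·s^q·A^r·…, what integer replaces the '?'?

1

Sv = m²·s⁻².
Combining: kg·Sv = kg · (m²·s⁻²) = kg·m²·s⁻².
The exponent of kg is 1.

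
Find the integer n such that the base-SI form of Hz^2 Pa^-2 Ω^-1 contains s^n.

5

Hz = 1/s = s⁻¹ (frequency is cycles per second).
So Hz² = s⁻².
Pa = N/m² (pressure = force per area),
    = kg·m⁻¹·s⁻².
So Pa⁻² = kg⁻²·m²·s⁴.
Ω = V/A (resistance = voltage per current),
    = kg·m²·s⁻³·A⁻².
So Ω⁻¹ = kg⁻¹·m⁻²·s³·A².
Combining: Hz²·Pa⁻²·Ω⁻¹ = s⁻² · (kg⁻²·m²·s⁴) · (kg⁻¹·m⁻²·s³·A²) = kg⁻³·s⁵·A².
The exponent of s is 5.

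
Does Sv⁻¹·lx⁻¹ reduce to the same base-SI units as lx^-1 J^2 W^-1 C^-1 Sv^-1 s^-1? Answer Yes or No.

Left side:
  Sv = J/kg (equivalent dose = energy per mass),
      = m²·s⁻².
  So Sv⁻¹ = m⁻²·s².
  lx = lm/m² (illuminance = luminous flux per area),
      = m⁻²·cd.
  So lx⁻¹ = m²·cd⁻¹.
  Combining: Sv⁻¹·lx⁻¹ = (m⁻²·s²) · (m²·cd⁻¹) = s²·cd⁻¹.
Right side:
  lx = lm/m² (illuminance = luminous flux per area),
      = m⁻²·cd.
  So lx⁻¹ = m²·cd⁻¹.
  J = N·m (work = force × distance),
      = kg·m²·s⁻².
  So J² = kg²·m⁴·s⁻⁴.
  W = J/s (power = energy per time),
      = kg·m²·s⁻³.
  So W⁻¹ = kg⁻¹·m⁻²·s³.
  C = A·s = s·A (charge = current × time).
  So C⁻¹ = s⁻¹·A⁻¹.
  Sv = J/kg (equivalent dose = energy per mass),
      = m²·s⁻².
  So Sv⁻¹ = m⁻²·s².
  Combining: lx⁻¹·J²·W⁻¹·C⁻¹·Sv⁻¹·s⁻¹ = (m²·cd⁻¹) · (kg²·m⁴·s⁻⁴) · (kg⁻¹·m⁻²·s³) · (s⁻¹·A⁻¹) · (m⁻²·s²) · s⁻¹ = kg·m²·s⁻¹·A⁻¹·cd⁻¹.
Left is s²·cd⁻¹; right is kg·m²·s⁻¹·A⁻¹·cd⁻¹ — different.

No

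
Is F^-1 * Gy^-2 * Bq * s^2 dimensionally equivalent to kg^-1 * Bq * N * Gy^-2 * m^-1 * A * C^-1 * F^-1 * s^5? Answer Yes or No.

Yes

Left side:
  F = C/V (capacitance = charge per voltage),
      = A·s/(kg·m²·s⁻³·A⁻¹) (substituting C and V),
      = kg⁻¹·m⁻²·s⁴·A².
  So F⁻¹ = kg·m²·s⁻⁴·A⁻².
  Gy = J/kg (absorbed dose = energy per mass),
      = m²·s⁻².
  So Gy⁻² = m⁻⁴·s⁴.
  Bq = 1/s = s⁻¹ (activity is decays per second).
  Combining: F⁻¹·Gy⁻²·Bq·s² = (kg·m²·s⁻⁴·A⁻²) · (m⁻⁴·s⁴) · s⁻¹ · s² = kg·m⁻²·s·A⁻².
Right side:
  Bq = s⁻¹.
  N = kg·m·s⁻².
  Gy = m²·s⁻².
  So Gy⁻² = m⁻⁴·s⁴.
  C = s·A.
  So C⁻¹ = s⁻¹·A⁻¹.
  F = kg⁻¹·m⁻²·s⁴·A².
  So F⁻¹ = kg·m²·s⁻⁴·A⁻².
  Combining: kg⁻¹·Bq·N·Gy⁻²·m⁻¹·A·C⁻¹·F⁻¹·s⁵ = kg⁻¹ · s⁻¹ · (kg·m·s⁻²) · (m⁻⁴·s⁴) · m⁻¹ · A · (s⁻¹·A⁻¹) · (kg·m²·s⁻⁴·A⁻²) · s⁵ = kg·m⁻²·s·A⁻².
Both reduce to kg·m⁻²·s·A⁻².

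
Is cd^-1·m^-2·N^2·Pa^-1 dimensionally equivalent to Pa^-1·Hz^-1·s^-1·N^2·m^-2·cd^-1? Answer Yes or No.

Yes

Left side:
  N = kg·m·s⁻².
  So N² = kg²·m²·s⁻⁴.
  Pa = kg·m⁻¹·s⁻².
  So Pa⁻¹ = kg⁻¹·m·s².
  Combining: cd⁻¹·m⁻²·N²·Pa⁻¹ = cd⁻¹ · m⁻² · (kg²·m²·s⁻⁴) · (kg⁻¹·m·s²) = kg·m·s⁻²·cd⁻¹.
Right side:
  Pa = N/m² (pressure = force per area),
      = kg·m⁻¹·s⁻².
  So Pa⁻¹ = kg⁻¹·m·s².
  Hz = 1/s = s⁻¹ (frequency is cycles per second).
  So Hz⁻¹ = s.
  N = kg·m/s² = kg·m·s⁻² (force = mass × acceleration).
  So N² = kg²·m²·s⁻⁴.
  Combining: Pa⁻¹·Hz⁻¹·s⁻¹·N²·m⁻²·cd⁻¹ = (kg⁻¹·m·s²) · s · s⁻¹ · (kg²·m²·s⁻⁴) · m⁻² · cd⁻¹ = kg·m·s⁻²·cd⁻¹.
Both reduce to kg·m·s⁻²·cd⁻¹.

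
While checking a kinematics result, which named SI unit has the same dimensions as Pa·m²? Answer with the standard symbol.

N

Pa = N/m² (pressure = force per area),
    = kg·m⁻¹·s⁻².
Combining: Pa·m² = (kg·m⁻¹·s⁻²) · m² = kg·m·s⁻².
kg·m·s⁻² is the base-SI form of the newton.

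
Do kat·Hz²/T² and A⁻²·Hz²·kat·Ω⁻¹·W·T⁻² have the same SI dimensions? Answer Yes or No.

Yes

Left side:
  T = kg·s⁻²·A⁻¹.
  So T⁻² = kg⁻²·s⁴·A².
  kat = s⁻¹·mol.
  Hz = s⁻¹.
  So Hz² = s⁻².
  Combining: T⁻²·kat·Hz² = (kg⁻²·s⁴·A²) · (s⁻¹·mol) · s⁻² = kg⁻²·s·A²·mol.
Right side:
  Hz = 1/s = s⁻¹ (frequency is cycles per second).
  So Hz² = s⁻².
  kat = mol/s = s⁻¹·mol (catalytic activity).
  Ω = V/A (resistance = voltage per current),
      = kg·m²·s⁻³·A⁻².
  So Ω⁻¹ = kg⁻¹·m⁻²·s³·A².
  W = J/s (power = energy per time),
      = kg·m²·s⁻³.
  T = Wb/m² (flux density = flux per area),
      = kg·s⁻²·A⁻¹.
  So T⁻² = kg⁻²·s⁴·A².
  Combining: A⁻²·Hz²·kat·Ω⁻¹·W·T⁻² = A⁻² · s⁻² · (s⁻¹·mol) · (kg⁻¹·m⁻²·s³·A²) · (kg·m²·s⁻³) · (kg⁻²·s⁴·A²) = kg⁻²·s·A²·mol.
Both reduce to kg⁻²·s·A²·mol.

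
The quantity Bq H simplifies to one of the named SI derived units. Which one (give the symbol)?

Bq = 1/s = s⁻¹ (activity is decays per second).
H = Wb/A (inductance = flux per current),
    = kg·m²·s⁻²·A⁻².
Combining: Bq·H = s⁻¹ · (kg·m²·s⁻²·A⁻²) = kg·m²·s⁻³·A⁻².
kg·m²·s⁻³·A⁻² is the base-SI form of the ohm.

Ω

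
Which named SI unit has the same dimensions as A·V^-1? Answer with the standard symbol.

V = W/A (potential = power per current),
    = kg·m²·s⁻³·A⁻¹.
So V⁻¹ = kg⁻¹·m⁻²·s³·A.
Combining: A·V⁻¹ = A · (kg⁻¹·m⁻²·s³·A) = kg⁻¹·m⁻²·s³·A².
kg⁻¹·m⁻²·s³·A² is the base-SI form of the siemens.

S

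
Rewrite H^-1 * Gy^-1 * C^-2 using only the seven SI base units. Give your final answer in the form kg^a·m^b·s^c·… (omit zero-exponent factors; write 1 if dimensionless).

H = kg·m²·s⁻²·A⁻².
So H⁻¹ = kg⁻¹·m⁻²·s²·A².
Gy = m²·s⁻².
So Gy⁻¹ = m⁻²·s².
C = s·A.
So C⁻² = s⁻²·A⁻².
Combining: H⁻¹·Gy⁻¹·C⁻² = (kg⁻¹·m⁻²·s²·A²) · (m⁻²·s²) · (s⁻²·A⁻²) = kg⁻¹·m⁻⁴·s².

kg⁻¹·m⁻⁴·s²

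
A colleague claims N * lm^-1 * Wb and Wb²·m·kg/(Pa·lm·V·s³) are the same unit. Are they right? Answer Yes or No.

No

Left side:
  N = kg·m·s⁻².
  lm = cd.
  So lm⁻¹ = cd⁻¹.
  Wb = kg·m²·s⁻²·A⁻¹.
  Combining: N·lm⁻¹·Wb = (kg·m·s⁻²) · cd⁻¹ · (kg·m²·s⁻²·A⁻¹) = kg²·m³·s⁻⁴·A⁻¹·cd⁻¹.
Right side:
  Pa = N/m² (pressure = force per area),
      = kg·m⁻¹·s⁻².
  So Pa⁻¹ = kg⁻¹·m·s².
  lm = cd·sr = cd (luminous flux; sr is dimensionless).
  So lm⁻¹ = cd⁻¹.
  V = W/A (potential = power per current),
      = kg·m²·s⁻³·A⁻¹.
  So V⁻¹ = kg⁻¹·m⁻²·s³·A.
  Wb = V·s (flux: a volt is a weber per second),
      = kg·m²·s⁻²·A⁻¹.
  So Wb² = kg²·m⁴·s⁻⁴·A⁻².
  Combining: Pa⁻¹·lm⁻¹·V⁻¹·Wb²·m·s⁻³·kg = (kg⁻¹·m·s²) · cd⁻¹ · (kg⁻¹·m⁻²·s³·A) · (kg²·m⁴·s⁻⁴·A⁻²) · m · s⁻³ · kg = kg·m⁴·s⁻²·A⁻¹·cd⁻¹.
Left is kg²·m³·s⁻⁴·A⁻¹·cd⁻¹; right is kg·m⁴·s⁻²·A⁻¹·cd⁻¹ — different.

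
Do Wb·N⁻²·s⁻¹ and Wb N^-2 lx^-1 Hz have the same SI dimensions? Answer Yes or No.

Left side:
  Wb = V·s (flux: a volt is a weber per second),
      = kg·m²·s⁻²·A⁻¹.
  N = kg·m/s² = kg·m·s⁻² (force = mass × acceleration).
  So N⁻² = kg⁻²·m⁻²·s⁴.
  Combining: Wb·N⁻²·s⁻¹ = (kg·m²·s⁻²·A⁻¹) · (kg⁻²·m⁻²·s⁴) · s⁻¹ = kg⁻¹·s·A⁻¹.
Right side:
  Wb = V·s (flux: a volt is a weber per second),
      = kg·m²·s⁻²·A⁻¹.
  N = kg·m/s² = kg·m·s⁻² (force = mass × acceleration).
  So N⁻² = kg⁻²·m⁻²·s⁴.
  lx = lm/m² (illuminance = luminous flux per area),
      = m⁻²·cd.
  So lx⁻¹ = m²·cd⁻¹.
  Hz = 1/s = s⁻¹ (frequency is cycles per second).
  Combining: Wb·N⁻²·lx⁻¹·Hz = (kg·m²·s⁻²·A⁻¹) · (kg⁻²·m⁻²·s⁴) · (m²·cd⁻¹) · s⁻¹ = kg⁻¹·m²·s·A⁻¹·cd⁻¹.
Left is kg⁻¹·s·A⁻¹; right is kg⁻¹·m²·s·A⁻¹·cd⁻¹ — different.

No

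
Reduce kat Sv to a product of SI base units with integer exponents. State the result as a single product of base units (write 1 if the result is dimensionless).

kat = s⁻¹·mol.
Sv = m²·s⁻².
Combining: kat·Sv = (s⁻¹·mol) · (m²·s⁻²) = m²·s⁻³·mol.

m²·s⁻³·mol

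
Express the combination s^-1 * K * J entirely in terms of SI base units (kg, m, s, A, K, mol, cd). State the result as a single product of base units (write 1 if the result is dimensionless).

J = N·m (work = force × distance),
    = kg·m²·s⁻².
Combining: s⁻¹·K·J = s⁻¹ · K · (kg·m²·s⁻²) = kg·m²·s⁻³·K.

kg·m²·s⁻³·K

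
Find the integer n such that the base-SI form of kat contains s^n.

kat = s⁻¹·mol.
The exponent of s is -1.

-1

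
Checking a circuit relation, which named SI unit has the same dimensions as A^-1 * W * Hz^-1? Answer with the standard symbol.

W = J/s (power = energy per time),
    = kg·m²·s⁻³.
Hz = 1/s = s⁻¹ (frequency is cycles per second).
So Hz⁻¹ = s.
Combining: A⁻¹·W·Hz⁻¹ = A⁻¹ · (kg·m²·s⁻³) · s = kg·m²·s⁻²·A⁻¹.
kg·m²·s⁻²·A⁻¹ is the base-SI form of the weber.

Wb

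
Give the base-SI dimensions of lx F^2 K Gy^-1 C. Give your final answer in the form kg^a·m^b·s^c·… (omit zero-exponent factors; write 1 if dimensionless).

kg⁻²·m⁻⁸·s¹¹·A⁵·K·cd

lx = lm/m² (illuminance = luminous flux per area),
    = m⁻²·cd.
F = C/V (capacitance = charge per voltage),
    = A·s/(kg·m²·s⁻³·A⁻¹) (substituting C and V),
    = kg⁻¹·m⁻²·s⁴·A².
So F² = kg⁻²·m⁻⁴·s⁸·A⁴.
Gy = J/kg (absorbed dose = energy per mass),
    = m²·s⁻².
So Gy⁻¹ = m⁻²·s².
C = A·s = s·A (charge = current × time).
Combining: lx·F²·K·Gy⁻¹·C = (m⁻²·cd) · (kg⁻²·m⁻⁴·s⁸·A⁴) · K · (m⁻²·s²) · (s·A) = kg⁻²·m⁻⁸·s¹¹·A⁵·K·cd.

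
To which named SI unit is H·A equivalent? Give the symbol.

Wb

H = Wb/A (inductance = flux per current),
    = kg·m²·s⁻²·A⁻².
Combining: H·A = (kg·m²·s⁻²·A⁻²) · A = kg·m²·s⁻²·A⁻¹.
kg·m²·s⁻²·A⁻¹ is the base-SI form of the weber.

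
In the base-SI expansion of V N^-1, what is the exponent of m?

V = kg·m²·s⁻³·A⁻¹.
N = kg·m·s⁻².
So N⁻¹ = kg⁻¹·m⁻¹·s².
Combining: V·N⁻¹ = (kg·m²·s⁻³·A⁻¹) · (kg⁻¹·m⁻¹·s²) = m·s⁻¹·A⁻¹.
The exponent of m is 1.

1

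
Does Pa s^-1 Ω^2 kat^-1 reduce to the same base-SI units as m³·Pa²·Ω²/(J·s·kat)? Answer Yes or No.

Yes

Left side:
  Pa = N/m² (pressure = force per area),
      = kg·m⁻¹·s⁻².
  Ω = V/A (resistance = voltage per current),
      = kg·m²·s⁻³·A⁻².
  So Ω² = kg²·m⁴·s⁻⁶·A⁻⁴.
  kat = mol/s = s⁻¹·mol (catalytic activity).
  So kat⁻¹ = s·mol⁻¹.
  Combining: Pa·s⁻¹·Ω²·kat⁻¹ = (kg·m⁻¹·s⁻²) · s⁻¹ · (kg²·m⁴·s⁻⁶·A⁻⁴) · (s·mol⁻¹) = kg³·m³·s⁻⁸·A⁻⁴·mol⁻¹.
Right side:
  J = N·m (work = force × distance),
      = kg·m²·s⁻².
  So J⁻¹ = kg⁻¹·m⁻²·s².
  Pa = N/m² (pressure = force per area),
      = kg·m⁻¹·s⁻².
  So Pa² = kg²·m⁻²·s⁻⁴.
  kat = mol/s = s⁻¹·mol (catalytic activity).
  So kat⁻¹ = s·mol⁻¹.
  Ω = V/A (resistance = voltage per current),
      = kg·m²·s⁻³·A⁻².
  So Ω² = kg²·m⁴·s⁻⁶·A⁻⁴.
  Combining: J⁻¹·m³·Pa²·s⁻¹·kat⁻¹·Ω² = (kg⁻¹·m⁻²·s²) · m³ · (kg²·m⁻²·s⁻⁴) · s⁻¹ · (s·mol⁻¹) · (kg²·m⁴·s⁻⁶·A⁻⁴) = kg³·m³·s⁻⁸·A⁻⁴·mol⁻¹.
Both reduce to kg³·m³·s⁻⁸·A⁻⁴·mol⁻¹.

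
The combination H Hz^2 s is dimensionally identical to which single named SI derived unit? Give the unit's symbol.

Ω

H = kg·m²·s⁻²·A⁻².
Hz = s⁻¹.
So Hz² = s⁻².
Combining: H·Hz²·s = (kg·m²·s⁻²·A⁻²) · s⁻² · s = kg·m²·s⁻³·A⁻².
kg·m²·s⁻³·A⁻² is the base-SI form of the ohm.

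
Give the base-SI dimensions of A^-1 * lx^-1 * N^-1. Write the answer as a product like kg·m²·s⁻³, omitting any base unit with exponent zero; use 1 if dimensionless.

kg⁻¹·m·s²·A⁻¹·cd⁻¹

lx = lm/m² (illuminance = luminous flux per area),
    = m⁻²·cd.
So lx⁻¹ = m²·cd⁻¹.
N = kg·m/s² = kg·m·s⁻² (force = mass × acceleration).
So N⁻¹ = kg⁻¹·m⁻¹·s².
Combining: A⁻¹·lx⁻¹·N⁻¹ = A⁻¹ · (m²·cd⁻¹) · (kg⁻¹·m⁻¹·s²) = kg⁻¹·m·s²·A⁻¹·cd⁻¹.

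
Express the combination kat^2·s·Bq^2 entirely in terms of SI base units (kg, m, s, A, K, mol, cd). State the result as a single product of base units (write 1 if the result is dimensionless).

kat = s⁻¹·mol.
So kat² = s⁻²·mol².
Bq = s⁻¹.
So Bq² = s⁻².
Combining: kat²·s·Bq² = (s⁻²·mol²) · s · s⁻² = s⁻³·mol².

s⁻³·mol²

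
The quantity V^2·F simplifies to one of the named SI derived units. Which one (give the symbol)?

V = W/A (potential = power per current),
    = kg·m²·s⁻³·A⁻¹.
So V² = kg²·m⁴·s⁻⁶·A⁻².
F = C/V (capacitance = charge per voltage),
    = A·s/(kg·m²·s⁻³·A⁻¹) (substituting C and V),
    = kg⁻¹·m⁻²·s⁴·A².
Combining: V²·F = (kg²·m⁴·s⁻⁶·A⁻²) · (kg⁻¹·m⁻²·s⁴·A²) = kg·m²·s⁻².
kg·m²·s⁻² is the base-SI form of the joule.

J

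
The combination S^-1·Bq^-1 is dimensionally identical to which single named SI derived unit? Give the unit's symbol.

H

S = 1/Ω (conductance is reciprocal resistance),
    = kg⁻¹·m⁻²·s³·A².
So S⁻¹ = kg·m²·s⁻³·A⁻².
Bq = 1/s = s⁻¹ (activity is decays per second).
So Bq⁻¹ = s.
Combining: S⁻¹·Bq⁻¹ = (kg·m²·s⁻³·A⁻²) · s = kg·m²·s⁻²·A⁻².
kg·m²·s⁻²·A⁻² is the base-SI form of the henry.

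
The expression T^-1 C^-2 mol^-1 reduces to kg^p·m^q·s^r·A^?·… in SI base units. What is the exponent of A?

-1

T = kg·s⁻²·A⁻¹.
So T⁻¹ = kg⁻¹·s²·A.
C = s·A.
So C⁻² = s⁻²·A⁻².
Combining: T⁻¹·C⁻²·mol⁻¹ = (kg⁻¹·s²·A) · (s⁻²·A⁻²) · mol⁻¹ = kg⁻¹·A⁻¹·mol⁻¹.
The exponent of A is -1.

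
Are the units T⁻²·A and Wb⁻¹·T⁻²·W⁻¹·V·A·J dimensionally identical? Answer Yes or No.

Yes

Left side:
  T = Wb/m² (flux density = flux per area),
      = kg·s⁻²·A⁻¹.
  So T⁻² = kg⁻²·s⁴·A².
  Combining: T⁻²·A = (kg⁻²·s⁴·A²) · A = kg⁻²·s⁴·A³.
Right side:
  Wb = V·s (flux: a volt is a weber per second),
      = kg·m²·s⁻²·A⁻¹.
  So Wb⁻¹ = kg⁻¹·m⁻²·s²·A.
  T = Wb/m² (flux density = flux per area),
      = kg·s⁻²·A⁻¹.
  So T⁻² = kg⁻²·s⁴·A².
  W = J/s (power = energy per time),
      = kg·m²·s⁻³.
  So W⁻¹ = kg⁻¹·m⁻²·s³.
  V = W/A (potential = power per current),
      = kg·m²·s⁻³·A⁻¹.
  J = N·m (work = force × distance),
      = kg·m²·s⁻².
  Combining: Wb⁻¹·T⁻²·W⁻¹·V·A·J = (kg⁻¹·m⁻²·s²·A) · (kg⁻²·s⁴·A²) · (kg⁻¹·m⁻²·s³) · (kg·m²·s⁻³·A⁻¹) · A · (kg·m²·s⁻²) = kg⁻²·s⁴·A³.
Both reduce to kg⁻²·s⁴·A³.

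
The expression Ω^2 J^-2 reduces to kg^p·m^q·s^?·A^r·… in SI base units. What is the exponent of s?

Ω = V/A (resistance = voltage per current),
    = kg·m²·s⁻³·A⁻².
So Ω² = kg²·m⁴·s⁻⁶·A⁻⁴.
J = N·m (work = force × distance),
    = kg·m²·s⁻².
So J⁻² = kg⁻²·m⁻⁴·s⁴.
Combining: Ω²·J⁻² = (kg²·m⁴·s⁻⁶·A⁻⁴) · (kg⁻²·m⁻⁴·s⁴) = s⁻²·A⁻⁴.
The exponent of s is -2.

-2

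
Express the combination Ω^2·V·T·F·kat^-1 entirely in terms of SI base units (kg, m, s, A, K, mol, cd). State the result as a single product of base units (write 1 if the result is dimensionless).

kg³·m⁴·s⁻⁶·A⁻⁴·mol⁻¹

Ω = V/A (resistance = voltage per current),
    = kg·m²·s⁻³·A⁻².
So Ω² = kg²·m⁴·s⁻⁶·A⁻⁴.
V = W/A (potential = power per current),
    = kg·m²·s⁻³·A⁻¹.
T = Wb/m² (flux density = flux per area),
    = kg·s⁻²·A⁻¹.
F = C/V (capacitance = charge per voltage),
    = A·s/(kg·m²·s⁻³·A⁻¹) (substituting C and V),
    = kg⁻¹·m⁻²·s⁴·A².
kat = mol/s = s⁻¹·mol (catalytic activity).
So kat⁻¹ = s·mol⁻¹.
Combining: Ω²·V·T·F·kat⁻¹ = (kg²·m⁴·s⁻⁶·A⁻⁴) · (kg·m²·s⁻³·A⁻¹) · (kg·s⁻²·A⁻¹) · (kg⁻¹·m⁻²·s⁴·A²) · (s·mol⁻¹) = kg³·m⁴·s⁻⁶·A⁻⁴·mol⁻¹.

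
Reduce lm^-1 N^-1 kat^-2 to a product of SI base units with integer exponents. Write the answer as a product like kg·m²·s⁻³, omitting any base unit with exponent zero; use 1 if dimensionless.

lm = cd·sr = cd (luminous flux; sr is dimensionless).
So lm⁻¹ = cd⁻¹.
N = kg·m/s² = kg·m·s⁻² (force = mass × acceleration).
So N⁻¹ = kg⁻¹·m⁻¹·s².
kat = mol/s = s⁻¹·mol (catalytic activity).
So kat⁻² = s²·mol⁻².
Combining: lm⁻¹·N⁻¹·kat⁻² = cd⁻¹ · (kg⁻¹·m⁻¹·s²) · (s²·mol⁻²) = kg⁻¹·m⁻¹·s⁴·mol⁻²·cd⁻¹.

kg⁻¹·m⁻¹·s⁴·mol⁻²·cd⁻¹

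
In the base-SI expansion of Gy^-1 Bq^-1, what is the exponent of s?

3

Gy = m²·s⁻².
So Gy⁻¹ = m⁻²·s².
Bq = s⁻¹.
So Bq⁻¹ = s.
Combining: Gy⁻¹·Bq⁻¹ = (m⁻²·s²) · s = m⁻²·s³.
The exponent of s is 3.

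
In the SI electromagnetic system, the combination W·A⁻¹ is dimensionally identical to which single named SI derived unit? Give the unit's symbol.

V

W = J/s (power = energy per time),
    = kg·m²·s⁻³.
Combining: W·A⁻¹ = (kg·m²·s⁻³) · A⁻¹ = kg·m²·s⁻³·A⁻¹.
kg·m²·s⁻³·A⁻¹ is the base-SI form of the volt.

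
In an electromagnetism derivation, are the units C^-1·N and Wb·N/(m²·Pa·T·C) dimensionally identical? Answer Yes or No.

No

Left side:
  C = s·A.
  So C⁻¹ = s⁻¹·A⁻¹.
  N = kg·m·s⁻².
  Combining: C⁻¹·N = (s⁻¹·A⁻¹) · (kg·m·s⁻²) = kg·m·s⁻³·A⁻¹.
Right side:
  Wb = kg·m²·s⁻²·A⁻¹.
  N = kg·m·s⁻².
  Pa = kg·m⁻¹·s⁻².
  So Pa⁻¹ = kg⁻¹·m·s².
  T = kg·s⁻²·A⁻¹.
  So T⁻¹ = kg⁻¹·s²·A.
  C = s·A.
  So C⁻¹ = s⁻¹·A⁻¹.
  Combining: m⁻²·Wb·N·Pa⁻¹·T⁻¹·C⁻¹ = m⁻² · (kg·m²·s⁻²·A⁻¹) · (kg·m·s⁻²) · (kg⁻¹·m·s²) · (kg⁻¹·s²·A) · (s⁻¹·A⁻¹) = m²·s⁻¹·A⁻¹.
Left is kg·m·s⁻³·A⁻¹; right is m²·s⁻¹·A⁻¹ — different.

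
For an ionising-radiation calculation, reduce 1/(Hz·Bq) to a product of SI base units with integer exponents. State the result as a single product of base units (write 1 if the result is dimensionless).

s²

Hz = 1/s = s⁻¹ (frequency is cycles per second).
So Hz⁻¹ = s.
Bq = 1/s = s⁻¹ (activity is decays per second).
So Bq⁻¹ = s.
Combining: Hz⁻¹·Bq⁻¹ = s · s = s².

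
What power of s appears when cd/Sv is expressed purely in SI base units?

2

Sv = J/kg (equivalent dose = energy per mass),
    = m²·s⁻².
So Sv⁻¹ = m⁻²·s².
Combining: cd·Sv⁻¹ = cd · (m⁻²·s²) = m⁻²·s²·cd.
The exponent of s is 2.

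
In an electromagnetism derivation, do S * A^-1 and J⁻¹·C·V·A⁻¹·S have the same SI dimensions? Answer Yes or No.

Yes

Left side:
  S = kg⁻¹·m⁻²·s³·A².
  Combining: S·A⁻¹ = (kg⁻¹·m⁻²·s³·A²) · A⁻¹ = kg⁻¹·m⁻²·s³·A.
Right side:
  J = N·m (work = force × distance),
      = kg·m²·s⁻².
  So J⁻¹ = kg⁻¹·m⁻²·s².
  C = A·s = s·A (charge = current × time).
  V = W/A (potential = power per current),
      = kg·m²·s⁻³·A⁻¹.
  S = 1/Ω (conductance is reciprocal resistance),
      = kg⁻¹·m⁻²·s³·A².
  Combining: J⁻¹·C·V·A⁻¹·S = (kg⁻¹·m⁻²·s²) · (s·A) · (kg·m²·s⁻³·A⁻¹) · A⁻¹ · (kg⁻¹·m⁻²·s³·A²) = kg⁻¹·m⁻²·s³·A.
Both reduce to kg⁻¹·m⁻²·s³·A.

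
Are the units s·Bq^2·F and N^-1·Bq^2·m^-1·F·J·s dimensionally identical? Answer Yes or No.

Yes

Left side:
  Bq = 1/s = s⁻¹ (activity is decays per second).
  So Bq² = s⁻².
  F = C/V (capacitance = charge per voltage),
      = A·s/(kg·m²·s⁻³·A⁻¹) (substituting C and V),
      = kg⁻¹·m⁻²·s⁴·A².
  Combining: s·Bq²·F = s · s⁻² · (kg⁻¹·m⁻²·s⁴·A²) = kg⁻¹·m⁻²·s³·A².
Right side:
  N = kg·m/s² = kg·m·s⁻² (force = mass × acceleration).
  So N⁻¹ = kg⁻¹·m⁻¹·s².
  Bq = 1/s = s⁻¹ (activity is decays per second).
  So Bq² = s⁻².
  F = C/V (capacitance = charge per voltage),
      = A·s/(kg·m²·s⁻³·A⁻¹) (substituting C and V),
      = kg⁻¹·m⁻²·s⁴·A².
  J = N·m (work = force × distance),
      = kg·m²·s⁻².
  Combining: N⁻¹·Bq²·m⁻¹·F·J·s = (kg⁻¹·m⁻¹·s²) · s⁻² · m⁻¹ · (kg⁻¹·m⁻²·s⁴·A²) · (kg·m²·s⁻²) · s = kg⁻¹·m⁻²·s³·A².
Both reduce to kg⁻¹·m⁻²·s³·A².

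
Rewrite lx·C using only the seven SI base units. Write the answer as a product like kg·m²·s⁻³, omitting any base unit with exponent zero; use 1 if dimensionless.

m⁻²·s·A·cd

lx = lm/m² (illuminance = luminous flux per area),
    = m⁻²·cd.
C = A·s = s·A (charge = current × time).
Combining: lx·C = (m⁻²·cd) · (s·A) = m⁻²·s·A·cd.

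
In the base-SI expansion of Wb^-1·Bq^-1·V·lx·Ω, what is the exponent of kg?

1

Wb = kg·m²·s⁻²·A⁻¹.
So Wb⁻¹ = kg⁻¹·m⁻²·s²·A.
Bq = s⁻¹.
So Bq⁻¹ = s.
V = kg·m²·s⁻³·A⁻¹.
lx = m⁻²·cd.
Ω = kg·m²·s⁻³·A⁻².
Combining: Wb⁻¹·Bq⁻¹·V·lx·Ω = (kg⁻¹·m⁻²·s²·A) · s · (kg·m²·s⁻³·A⁻¹) · (m⁻²·cd) · (kg·m²·s⁻³·A⁻²) = kg·s⁻³·A⁻²·cd.
The exponent of kg is 1.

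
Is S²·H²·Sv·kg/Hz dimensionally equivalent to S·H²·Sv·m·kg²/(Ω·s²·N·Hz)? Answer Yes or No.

Yes

Left side:
  Hz = 1/s = s⁻¹ (frequency is cycles per second).
  So Hz⁻¹ = s.
  S = 1/Ω (conductance is reciprocal resistance),
      = kg⁻¹·m⁻²·s³·A².
  So S² = kg⁻²·m⁻⁴·s⁶·A⁴.
  H = Wb/A (inductance = flux per current),
      = kg·m²·s⁻²·A⁻².
  So H² = kg²·m⁴·s⁻⁴·A⁻⁴.
  Sv = J/kg (equivalent dose = energy per mass),
      = m²·s⁻².
  Combining: Hz⁻¹·S²·H²·Sv·kg = s · (kg⁻²·m⁻⁴·s⁶·A⁴) · (kg²·m⁴·s⁻⁴·A⁻⁴) · (m²·s⁻²) · kg = kg·m²·s.
Right side:
  S = kg⁻¹·m⁻²·s³·A².
  H = kg·m²·s⁻²·A⁻².
  So H² = kg²·m⁴·s⁻⁴·A⁻⁴.
  Sv = m²·s⁻².
  Ω = kg·m²·s⁻³·A⁻².
  So Ω⁻¹ = kg⁻¹·m⁻²·s³·A².
  N = kg·m·s⁻².
  So N⁻¹ = kg⁻¹·m⁻¹·s².
  Hz = s⁻¹.
  So Hz⁻¹ = s.
  Combining: S·H²·Sv·Ω⁻¹·s⁻²·N⁻¹·m·Hz⁻¹·kg² = (kg⁻¹·m⁻²·s³·A²) · (kg²·m⁴·s⁻⁴·A⁻⁴) · (m²·s⁻²) · (kg⁻¹·m⁻²·s³·A²) · s⁻² · (kg⁻¹·m⁻¹·s²) · m · s · kg² = kg·m²·s.
Both reduce to kg·m²·s.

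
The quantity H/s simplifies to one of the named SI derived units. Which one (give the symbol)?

H = kg·m²·s⁻²·A⁻².
Combining: H·s⁻¹ = (kg·m²·s⁻²·A⁻²) · s⁻¹ = kg·m²·s⁻³·A⁻².
kg·m²·s⁻³·A⁻² is the base-SI form of the ohm.

Ω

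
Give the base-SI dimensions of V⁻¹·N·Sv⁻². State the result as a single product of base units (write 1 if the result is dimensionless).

m⁻⁵·s⁵·A

V = W/A (potential = power per current),
    = kg·m²·s⁻³·A⁻¹.
So V⁻¹ = kg⁻¹·m⁻²·s³·A.
N = kg·m/s² = kg·m·s⁻² (force = mass × acceleration).
Sv = J/kg (equivalent dose = energy per mass),
    = m²·s⁻².
So Sv⁻² = m⁻⁴·s⁴.
Combining: V⁻¹·N·Sv⁻² = (kg⁻¹·m⁻²·s³·A) · (kg·m·s⁻²) · (m⁻⁴·s⁴) = m⁻⁵·s⁵·A.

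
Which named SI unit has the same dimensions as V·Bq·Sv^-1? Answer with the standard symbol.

V = W/A (potential = power per current),
    = kg·m²·s⁻³·A⁻¹.
Bq = 1/s = s⁻¹ (activity is decays per second).
Sv = J/kg (equivalent dose = energy per mass),
    = m²·s⁻².
So Sv⁻¹ = m⁻²·s².
Combining: V·Bq·Sv⁻¹ = (kg·m²·s⁻³·A⁻¹) · s⁻¹ · (m⁻²·s²) = kg·s⁻²·A⁻¹.
kg·s⁻²·A⁻¹ is the base-SI form of the tesla.

T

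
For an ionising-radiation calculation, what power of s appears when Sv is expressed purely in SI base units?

Sv = m²·s⁻².
The exponent of s is -2.

-2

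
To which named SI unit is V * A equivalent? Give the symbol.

W

V = W/A (potential = power per current),
    = kg·m²·s⁻³·A⁻¹.
Combining: V·A = (kg·m²·s⁻³·A⁻¹) · A = kg·m²·s⁻³.
kg·m²·s⁻³ is the base-SI form of the watt.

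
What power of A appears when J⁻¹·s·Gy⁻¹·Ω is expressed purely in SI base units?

J = N·m (work = force × distance),
    = kg·m²·s⁻².
So J⁻¹ = kg⁻¹·m⁻²·s².
Gy = J/kg (absorbed dose = energy per mass),
    = m²·s⁻².
So Gy⁻¹ = m⁻²·s².
Ω = V/A (resistance = voltage per current),
    = kg·m²·s⁻³·A⁻².
Combining: J⁻¹·s·Gy⁻¹·Ω = (kg⁻¹·m⁻²·s²) · s · (m⁻²·s²) · (kg·m²·s⁻³·A⁻²) = m⁻²·s²·A⁻².
The exponent of A is -2.

-2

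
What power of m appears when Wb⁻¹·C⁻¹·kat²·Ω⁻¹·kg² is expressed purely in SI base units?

Wb = V·s (flux: a volt is a weber per second),
    = kg·m²·s⁻²·A⁻¹.
So Wb⁻¹ = kg⁻¹·m⁻²·s²·A.
C = A·s = s·A (charge = current × time).
So C⁻¹ = s⁻¹·A⁻¹.
kat = mol/s = s⁻¹·mol (catalytic activity).
So kat² = s⁻²·mol².
Ω = V/A (resistance = voltage per current),
    = kg·m²·s⁻³·A⁻².
So Ω⁻¹ = kg⁻¹·m⁻²·s³·A².
Combining: Wb⁻¹·C⁻¹·kat²·Ω⁻¹·kg² = (kg⁻¹·m⁻²·s²·A) · (s⁻¹·A⁻¹) · (s⁻²·mol²) · (kg⁻¹·m⁻²·s³·A²) · kg² = m⁻⁴·s²·A²·mol².
The exponent of m is -4.

-4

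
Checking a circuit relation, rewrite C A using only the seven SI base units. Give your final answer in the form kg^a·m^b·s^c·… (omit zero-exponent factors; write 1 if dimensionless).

s·A²

C = s·A.
Combining: C·A = (s·A) · A = s·A².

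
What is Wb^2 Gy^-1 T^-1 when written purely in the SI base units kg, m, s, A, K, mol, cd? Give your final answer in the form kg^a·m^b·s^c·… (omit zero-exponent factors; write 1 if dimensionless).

Wb = V·s (flux: a volt is a weber per second),
    = kg·m²·s⁻²·A⁻¹.
So Wb² = kg²·m⁴·s⁻⁴·A⁻².
Gy = J/kg (absorbed dose = energy per mass),
    = m²·s⁻².
So Gy⁻¹ = m⁻²·s².
T = Wb/m² (flux density = flux per area),
    = kg·s⁻²·A⁻¹.
So T⁻¹ = kg⁻¹·s²·A.
Combining: Wb²·Gy⁻¹·T⁻¹ = (kg²·m⁴·s⁻⁴·A⁻²) · (m⁻²·s²) · (kg⁻¹·s²·A) = kg·m²·A⁻¹.

kg·m²·A⁻¹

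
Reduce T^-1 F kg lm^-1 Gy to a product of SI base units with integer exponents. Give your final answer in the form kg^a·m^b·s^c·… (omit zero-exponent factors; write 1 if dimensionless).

T = Wb/m² (flux density = flux per area),
    = kg·s⁻²·A⁻¹.
So T⁻¹ = kg⁻¹·s²·A.
F = C/V (capacitance = charge per voltage),
    = A·s/(kg·m²·s⁻³·A⁻¹) (substituting C and V),
    = kg⁻¹·m⁻²·s⁴·A².
lm = cd·sr = cd (luminous flux; sr is dimensionless).
So lm⁻¹ = cd⁻¹.
Gy = J/kg (absorbed dose = energy per mass),
    = m²·s⁻².
Combining: T⁻¹·F·kg·lm⁻¹·Gy = (kg⁻¹·s²·A) · (kg⁻¹·m⁻²·s⁴·A²) · kg · cd⁻¹ · (m²·s⁻²) = kg⁻¹·s⁴·A³·cd⁻¹.

kg⁻¹·s⁴·A³·cd⁻¹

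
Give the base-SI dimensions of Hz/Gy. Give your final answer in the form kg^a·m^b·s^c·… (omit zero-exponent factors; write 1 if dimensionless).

m⁻²·s

Gy = J/kg (absorbed dose = energy per mass),
    = m²·s⁻².
So Gy⁻¹ = m⁻²·s².
Hz = 1/s = s⁻¹ (frequency is cycles per second).
Combining: Gy⁻¹·Hz = (m⁻²·s²) · s⁻¹ = m⁻²·s.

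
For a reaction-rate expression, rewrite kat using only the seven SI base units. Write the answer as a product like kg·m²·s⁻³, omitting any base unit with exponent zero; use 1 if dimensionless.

s⁻¹·mol

kat = s⁻¹·mol.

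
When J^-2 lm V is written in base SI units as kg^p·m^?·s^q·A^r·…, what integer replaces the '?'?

J = kg·m²·s⁻².
So J⁻² = kg⁻²·m⁻⁴·s⁴.
lm = cd.
V = kg·m²·s⁻³·A⁻¹.
Combining: J⁻²·lm·V = (kg⁻²·m⁻⁴·s⁴) · cd · (kg·m²·s⁻³·A⁻¹) = kg⁻¹·m⁻²·s·A⁻¹·cd.
The exponent of m is -2.

-2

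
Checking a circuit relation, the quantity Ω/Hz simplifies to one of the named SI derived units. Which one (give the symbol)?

H

Ω = kg·m²·s⁻³·A⁻².
Hz = s⁻¹.
So Hz⁻¹ = s.
Combining: Ω·Hz⁻¹ = (kg·m²·s⁻³·A⁻²) · s = kg·m²·s⁻²·A⁻².
kg·m²·s⁻²·A⁻² is the base-SI form of the henry.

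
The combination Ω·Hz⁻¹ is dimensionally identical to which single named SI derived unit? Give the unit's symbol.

H

Ω = V/A (resistance = voltage per current),
    = kg·m²·s⁻³·A⁻².
Hz = 1/s = s⁻¹ (frequency is cycles per second).
So Hz⁻¹ = s.
Combining: Ω·Hz⁻¹ = (kg·m²·s⁻³·A⁻²) · s = kg·m²·s⁻²·A⁻².
kg·m²·s⁻²·A⁻² is the base-SI form of the henry.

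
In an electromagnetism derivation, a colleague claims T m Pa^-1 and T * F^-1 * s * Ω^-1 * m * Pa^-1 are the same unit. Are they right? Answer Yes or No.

Yes

Left side:
  T = Wb/m² (flux density = flux per area),
      = kg·s⁻²·A⁻¹.
  Pa = N/m² (pressure = force per area),
      = kg·m⁻¹·s⁻².
  So Pa⁻¹ = kg⁻¹·m·s².
  Combining: T·m·Pa⁻¹ = (kg·s⁻²·A⁻¹) · m · (kg⁻¹·m·s²) = m²·A⁻¹.
Right side:
  T = Wb/m² (flux density = flux per area),
      = kg·s⁻²·A⁻¹.
  F = C/V (capacitance = charge per voltage),
      = A·s/(kg·m²·s⁻³·A⁻¹) (substituting C and V),
      = kg⁻¹·m⁻²·s⁴·A².
  So F⁻¹ = kg·m²·s⁻⁴·A⁻².
  Ω = V/A (resistance = voltage per current),
      = kg·m²·s⁻³·A⁻².
  So Ω⁻¹ = kg⁻¹·m⁻²·s³·A².
  Pa = N/m² (pressure = force per area),
      = kg·m⁻¹·s⁻².
  So Pa⁻¹ = kg⁻¹·m·s².
  Combining: T·F⁻¹·s·Ω⁻¹·m·Pa⁻¹ = (kg·s⁻²·A⁻¹) · (kg·m²·s⁻⁴·A⁻²) · s · (kg⁻¹·m⁻²·s³·A²) · m · (kg⁻¹·m·s²) = m²·A⁻¹.
Both reduce to m²·A⁻¹.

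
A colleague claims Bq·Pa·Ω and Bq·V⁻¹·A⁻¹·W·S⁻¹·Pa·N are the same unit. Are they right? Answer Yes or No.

Left side:
  Bq = 1/s = s⁻¹ (activity is decays per second).
  Pa = N/m² (pressure = force per area),
      = kg·m⁻¹·s⁻².
  Ω = V/A (resistance = voltage per current),
      = kg·m²·s⁻³·A⁻².
  Combining: Bq·Pa·Ω = s⁻¹ · (kg·m⁻¹·s⁻²) · (kg·m²·s⁻³·A⁻²) = kg²·m·s⁻⁶·A⁻².
Right side:
  Bq = s⁻¹.
  V = kg·m²·s⁻³·A⁻¹.
  So V⁻¹ = kg⁻¹·m⁻²·s³·A.
  W = kg·m²·s⁻³.
  S = kg⁻¹·m⁻²·s³·A².
  So S⁻¹ = kg·m²·s⁻³·A⁻².
  Pa = kg·m⁻¹·s⁻².
  N = kg·m·s⁻².
  Combining: Bq·V⁻¹·A⁻¹·W·S⁻¹·Pa·N = s⁻¹ · (kg⁻¹·m⁻²·s³·A) · A⁻¹ · (kg·m²·s⁻³) · (kg·m²·s⁻³·A⁻²) · (kg·m⁻¹·s⁻²) · (kg·m·s⁻²) = kg³·m²·s⁻⁸·A⁻².
Left is kg²·m·s⁻⁶·A⁻²; right is kg³·m²·s⁻⁸·A⁻² — different.

No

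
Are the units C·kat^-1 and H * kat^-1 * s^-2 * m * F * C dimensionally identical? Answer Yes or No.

No

Left side:
  C = A·s = s·A (charge = current × time).
  kat = mol/s = s⁻¹·mol (catalytic activity).
  So kat⁻¹ = s·mol⁻¹.
  Combining: C·kat⁻¹ = (s·A) · (s·mol⁻¹) = s²·A·mol⁻¹.
Right side:
  H = Wb/A (inductance = flux per current),
      = kg·m²·s⁻²·A⁻².
  kat = mol/s = s⁻¹·mol (catalytic activity).
  So kat⁻¹ = s·mol⁻¹.
  F = C/V (capacitance = charge per voltage),
      = A·s/(kg·m²·s⁻³·A⁻¹) (substituting C and V),
      = kg⁻¹·m⁻²·s⁴·A².
  C = A·s = s·A (charge = current × time).
  Combining: H·kat⁻¹·s⁻²·m·F·C = (kg·m²·s⁻²·A⁻²) · (s·mol⁻¹) · s⁻² · m · (kg⁻¹·m⁻²·s⁴·A²) · (s·A) = m·s²·A·mol⁻¹.
Left is s²·A·mol⁻¹; right is m·s²·A·mol⁻¹ — different.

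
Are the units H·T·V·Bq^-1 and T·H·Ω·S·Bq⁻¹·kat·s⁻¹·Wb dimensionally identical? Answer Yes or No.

No

Left side:
  H = Wb/A (inductance = flux per current),
      = kg·m²·s⁻²·A⁻².
  T = Wb/m² (flux density = flux per area),
      = kg·s⁻²·A⁻¹.
  V = W/A (potential = power per current),
      = kg·m²·s⁻³·A⁻¹.
  Bq = 1/s = s⁻¹ (activity is decays per second).
  So Bq⁻¹ = s.
  Combining: H·T·V·Bq⁻¹ = (kg·m²·s⁻²·A⁻²) · (kg·s⁻²·A⁻¹) · (kg·m²·s⁻³·A⁻¹) · s = kg³·m⁴·s⁻⁶·A⁻⁴.
Right side:
  T = Wb/m² (flux density = flux per area),
      = kg·s⁻²·A⁻¹.
  H = Wb/A (inductance = flux per current),
      = kg·m²·s⁻²·A⁻².
  Ω = V/A (resistance = voltage per current),
      = kg·m²·s⁻³·A⁻².
  S = 1/Ω (conductance is reciprocal resistance),
      = kg⁻¹·m⁻²·s³·A².
  Bq = 1/s = s⁻¹ (activity is decays per second).
  So Bq⁻¹ = s.
  kat = mol/s = s⁻¹·mol (catalytic activity).
  Wb = V·s (flux: a volt is a weber per second),
      = kg·m²·s⁻²·A⁻¹.
  Combining: T·H·Ω·S·Bq⁻¹·kat·s⁻¹·Wb = (kg·s⁻²·A⁻¹) · (kg·m²·s⁻²·A⁻²) · (kg·m²·s⁻³·A⁻²) · (kg⁻¹·m⁻²·s³·A²) · s · (s⁻¹·mol) · s⁻¹ · (kg·m²·s⁻²·A⁻¹) = kg³·m⁴·s⁻⁷·A⁻⁴·mol.
Left is kg³·m⁴·s⁻⁶·A⁻⁴; right is kg³·m⁴·s⁻⁷·A⁻⁴·mol — different.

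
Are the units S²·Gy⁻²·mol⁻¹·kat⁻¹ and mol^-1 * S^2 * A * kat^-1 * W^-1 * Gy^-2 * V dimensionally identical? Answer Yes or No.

Left side:
  S = kg⁻¹·m⁻²·s³·A².
  So S² = kg⁻²·m⁻⁴·s⁶·A⁴.
  Gy = m²·s⁻².
  So Gy⁻² = m⁻⁴·s⁴.
  kat = s⁻¹·mol.
  So kat⁻¹ = s·mol⁻¹.
  Combining: S²·Gy⁻²·mol⁻¹·kat⁻¹ = (kg⁻²·m⁻⁴·s⁶·A⁴) · (m⁻⁴·s⁴) · mol⁻¹ · (s·mol⁻¹) = kg⁻²·m⁻⁸·s¹¹·A⁴·mol⁻².
Right side:
  S = kg⁻¹·m⁻²·s³·A².
  So S² = kg⁻²·m⁻⁴·s⁶·A⁴.
  kat = s⁻¹·mol.
  So kat⁻¹ = s·mol⁻¹.
  W = kg·m²·s⁻³.
  So W⁻¹ = kg⁻¹·m⁻²·s³.
  Gy = m²·s⁻².
  So Gy⁻² = m⁻⁴·s⁴.
  V = kg·m²·s⁻³·A⁻¹.
  Combining: mol⁻¹·S²·A·kat⁻¹·W⁻¹·Gy⁻²·V = mol⁻¹ · (kg⁻²·m⁻⁴·s⁶·A⁴) · A · (s·mol⁻¹) · (kg⁻¹·m⁻²·s³) · (m⁻⁴·s⁴) · (kg·m²·s⁻³·A⁻¹) = kg⁻²·m⁻⁸·s¹¹·A⁴·mol⁻².
Both reduce to kg⁻²·m⁻⁸·s¹¹·A⁴·mol⁻².

Yes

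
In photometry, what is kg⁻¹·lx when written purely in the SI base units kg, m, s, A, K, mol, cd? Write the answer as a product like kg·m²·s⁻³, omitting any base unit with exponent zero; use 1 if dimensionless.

lx = m⁻²·cd.
Combining: kg⁻¹·lx = kg⁻¹ · (m⁻²·cd) = kg⁻¹·m⁻²·cd.

kg⁻¹·m⁻²·cd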